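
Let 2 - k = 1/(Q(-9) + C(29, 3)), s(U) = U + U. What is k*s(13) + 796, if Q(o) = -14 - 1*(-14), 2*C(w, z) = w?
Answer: 24540/29 ≈ 846.21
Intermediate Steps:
C(w, z) = w/2
s(U) = 2*U
Q(o) = 0 (Q(o) = -14 + 14 = 0)
k = 56/29 (k = 2 - 1/(0 + (½)*29) = 2 - 1/(0 + 29/2) = 2 - 1/29/2 = 2 - 1*2/29 = 2 - 2/29 = 56/29 ≈ 1.9310)
k*s(13) + 796 = 56*(2*13)/29 + 796 = (56/29)*26 + 796 = 1456/29 + 796 = 24540/29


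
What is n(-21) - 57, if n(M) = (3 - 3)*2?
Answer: -57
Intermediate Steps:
n(M) = 0 (n(M) = 0*2 = 0)
n(-21) - 57 = 0 - 57 = -57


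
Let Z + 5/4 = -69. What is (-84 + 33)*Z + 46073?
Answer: 198623/4 ≈ 49656.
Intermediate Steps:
Z = -281/4 (Z = -5/4 - 69 = -281/4 ≈ -70.250)
(-84 + 33)*Z + 46073 = (-84 + 33)*(-281/4) + 46073 = -51*(-281/4) + 46073 = 14331/4 + 46073 = 198623/4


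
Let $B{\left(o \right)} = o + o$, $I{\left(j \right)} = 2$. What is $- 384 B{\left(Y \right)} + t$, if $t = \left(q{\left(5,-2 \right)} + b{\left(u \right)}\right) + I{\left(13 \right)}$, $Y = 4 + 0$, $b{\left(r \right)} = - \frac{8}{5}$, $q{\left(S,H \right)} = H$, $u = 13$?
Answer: $- \frac{15368}{5} \approx -3073.6$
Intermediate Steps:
$b{\left(r \right)} = - \frac{8}{5}$ ($b{\left(r \right)} = \left(-8\right) \frac{1}{5} = - \frac{8}{5}$)
$Y = 4$
$B{\left(o \right)} = 2 o$
$t = - \frac{8}{5}$ ($t = \left(-2 - \frac{8}{5}\right) + 2 = - \frac{18}{5} + 2 = - \frac{8}{5} \approx -1.6$)
$- 384 B{\left(Y \right)} + t = - 384 \cdot 2 \cdot 4 - \frac{8}{5} = \left(-384\right) 8 - \frac{8}{5} = -3072 - \frac{8}{5} = - \frac{15368}{5}$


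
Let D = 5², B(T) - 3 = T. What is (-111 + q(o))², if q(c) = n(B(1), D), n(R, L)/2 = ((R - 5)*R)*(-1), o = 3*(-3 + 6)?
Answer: 10609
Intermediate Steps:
B(T) = 3 + T
D = 25
o = 9 (o = 3*3 = 9)
n(R, L) = -2*R*(-5 + R) (n(R, L) = 2*(((R - 5)*R)*(-1)) = 2*(((-5 + R)*R)*(-1)) = 2*((R*(-5 + R))*(-1)) = 2*(-R*(-5 + R)) = -2*R*(-5 + R))
q(c) = 8 (q(c) = 2*(3 + 1)*(5 - (3 + 1)) = 2*4*(5 - 1*4) = 2*4*(5 - 4) = 2*4*1 = 8)
(-111 + q(o))² = (-111 + 8)² = (-103)² = 10609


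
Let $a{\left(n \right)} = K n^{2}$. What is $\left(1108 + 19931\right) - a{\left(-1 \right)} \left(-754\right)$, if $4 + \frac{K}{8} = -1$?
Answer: $-9121$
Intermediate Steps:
$K = -40$ ($K = -32 + 8 \left(-1\right) = -32 - 8 = -40$)
$a{\left(n \right)} = - 40 n^{2}$
$\left(1108 + 19931\right) - a{\left(-1 \right)} \left(-754\right) = \left(1108 + 19931\right) - - 40 \left(-1\right)^{2} \left(-754\right) = 21039 - \left(-40\right) 1 \left(-754\right) = 21039 - \left(-40\right) \left(-754\right) = 21039 - 30160 = -9121$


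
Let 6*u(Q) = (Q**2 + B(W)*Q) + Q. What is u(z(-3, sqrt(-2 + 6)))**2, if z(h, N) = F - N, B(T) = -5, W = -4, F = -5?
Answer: 5929/36 ≈ 164.69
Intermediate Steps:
z(h, N) = -5 - N
u(Q) = -2*Q/3 + Q**2/6 (u(Q) = ((Q**2 - 5*Q) + Q)/6 = (Q**2 - 4*Q)/6 = -2*Q/3 + Q**2/6)
u(z(-3, sqrt(-2 + 6)))**2 = ((-5 - sqrt(-2 + 6))*(-4 + (-5 - sqrt(-2 + 6)))/6)**2 = ((-5 - sqrt(4))*(-4 + (-5 - sqrt(4)))/6)**2 = ((-5 - 1*2)*(-4 + (-5 - 1*2))/6)**2 = ((-5 - 2)*(-4 + (-5 - 2))/6)**2 = ((1/6)*(-7)*(-4 - 7))**2 = ((1/6)*(-7)*(-11))**2 = (77/6)**2 = 5929/36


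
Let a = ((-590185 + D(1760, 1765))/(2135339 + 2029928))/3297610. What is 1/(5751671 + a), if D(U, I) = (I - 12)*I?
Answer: 1373542611187/7900165204028793863 ≈ 1.7386e-7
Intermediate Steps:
D(U, I) = I*(-12 + I) (D(U, I) = (-12 + I)*I = I*(-12 + I))
a = 250386/1373542611187 (a = ((-590185 + 1765*(-12 + 1765))/(2135339 + 2029928))/3297610 = ((-590185 + 1765*1753)/4165267)*(1/3297610) = ((-590185 + 3094045)*(1/4165267))*(1/3297610) = (2503860*(1/4165267))*(1/3297610) = (2503860/4165267)*(1/3297610) = 250386/1373542611187 ≈ 1.8229e-7)
1/(5751671 + a) = 1/(5751671 + 250386/1373542611187) = 1/(7900165204028793863/1373542611187) = 1373542611187/7900165204028793863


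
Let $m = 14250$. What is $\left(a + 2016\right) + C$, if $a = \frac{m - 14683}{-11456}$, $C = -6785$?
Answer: $- \frac{54633231}{11456} \approx -4769.0$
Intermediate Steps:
$a = \frac{433}{11456}$ ($a = \frac{14250 - 14683}{-11456} = \left(14250 - 14683\right) \left(- \frac{1}{11456}\right) = \left(-433\right) \left(- \frac{1}{11456}\right) = \frac{433}{11456} \approx 0.037797$)
$\left(a + 2016\right) + C = \left(\frac{433}{11456} + 2016\right) - 6785 = \frac{23095729}{11456} - 6785 = - \frac{54633231}{11456}$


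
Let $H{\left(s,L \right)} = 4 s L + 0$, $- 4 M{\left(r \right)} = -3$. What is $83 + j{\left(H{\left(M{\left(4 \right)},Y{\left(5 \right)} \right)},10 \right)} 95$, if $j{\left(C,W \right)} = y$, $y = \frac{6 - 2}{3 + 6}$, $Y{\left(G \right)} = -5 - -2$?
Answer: $\frac{1127}{9} \approx 125.22$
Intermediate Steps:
$Y{\left(G \right)} = -3$ ($Y{\left(G \right)} = -5 + 2 = -3$)
$M{\left(r \right)} = \frac{3}{4}$ ($M{\left(r \right)} = \left(- \frac{1}{4}\right) \left(-3\right) = \frac{3}{4}$)
$H{\left(s,L \right)} = 4 L s$ ($H{\left(s,L \right)} = 4 L s + 0 = 4 L s$)
$y = \frac{4}{9} \approx 0.44444$
$j{\left(C,W \right)} = \frac{4}{9}$
$83 + j{\left(H{\left(M{\left(4 \right)},Y{\left(5 \right)} \right)},10 \right)} 95 = 83 + \frac{4}{9} \cdot 95 = 83 + \frac{380}{9} = \frac{1127}{9}$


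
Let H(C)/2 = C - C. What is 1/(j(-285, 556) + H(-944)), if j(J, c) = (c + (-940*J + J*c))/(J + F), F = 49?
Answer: -59/27499 ≈ -0.0021455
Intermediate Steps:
H(C) = 0 (H(C) = 2*(C - C) = 2*0 = 0)
j(J, c) = (c - 940*J + J*c)/(49 + J) (j(J, c) = (c + (-940*J + J*c))/(J + 49) = (c - 940*J + J*c)/(49 + J))
1/(j(-285, 556) + H(-944)) = 1/((556 - 940*(-285) - 285*556)/(49 - 285) + 0) = 1/((556 + 267900 - 158460)/(-236) + 0) = 1/(-1/236*109996 + 0) = 1/(-27499/59 + 0) = 1/(-27499/59) = -59/27499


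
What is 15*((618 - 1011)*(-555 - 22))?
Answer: 3401415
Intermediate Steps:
15*((618 - 1011)*(-555 - 22)) = 15*(-393*(-577)) = 15*226761 = 3401415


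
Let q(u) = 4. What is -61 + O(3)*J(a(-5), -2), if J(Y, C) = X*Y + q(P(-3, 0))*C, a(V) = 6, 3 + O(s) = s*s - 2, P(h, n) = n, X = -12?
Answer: -381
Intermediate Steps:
O(s) = -5 + s**2 (O(s) = -3 + (s*s - 2) = -3 + (s**2 - 2) = -3 + (-2 + s**2) = -5 + s**2)
J(Y, C) = -12*Y + 4*C
-61 + O(3)*J(a(-5), -2) = -61 + (-5 + 3**2)*(-12*6 + 4*(-2)) = -61 + (-5 + 9)*(-72 - 8) = -61 + 4*(-80) = -61 - 320 = -381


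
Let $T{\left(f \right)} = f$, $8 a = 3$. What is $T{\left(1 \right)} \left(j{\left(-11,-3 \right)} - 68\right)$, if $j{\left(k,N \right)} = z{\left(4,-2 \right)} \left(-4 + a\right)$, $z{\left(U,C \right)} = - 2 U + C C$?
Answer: $- \frac{107}{2} \approx -53.5$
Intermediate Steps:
$a = \frac{3}{8}$ ($a = \frac{1}{8} \cdot 3 = \frac{3}{8} \approx 0.375$)
$z{\left(U,C \right)} = C^{2} - 2 U$ ($z{\left(U,C \right)} = - 2 U + C^{2} = C^{2} - 2 U$)
$j{\left(k,N \right)} = \frac{29}{2}$ ($j{\left(k,N \right)} = \left(\left(-2\right)^{2} - 8\right) \left(-4 + \frac{3}{8}\right) = \left(4 - 8\right) \left(- \frac{29}{8}\right) = \left(-4\right) \left(- \frac{29}{8}\right) = \frac{29}{2}$)
$T{\left(1 \right)} \left(j{\left(-11,-3 \right)} - 68\right) = 1 \left(\frac{29}{2} - 68\right) = 1 \left(- \frac{107}{2}\right) = - \frac{107}{2}$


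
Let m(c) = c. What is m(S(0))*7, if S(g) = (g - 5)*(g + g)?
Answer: 0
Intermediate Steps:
S(g) = 2*g*(-5 + g) (S(g) = (-5 + g)*(2*g) = 2*g*(-5 + g))
m(S(0))*7 = (2*0*(-5 + 0))*7 = (2*0*(-5))*7 = 0*7 = 0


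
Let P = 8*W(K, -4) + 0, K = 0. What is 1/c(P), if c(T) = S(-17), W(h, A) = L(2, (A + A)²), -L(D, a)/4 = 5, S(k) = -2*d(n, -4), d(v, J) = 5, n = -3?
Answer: -⅒ ≈ -0.10000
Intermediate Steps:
S(k) = -10 (S(k) = -2*5 = -10)
L(D, a) = -20 (L(D, a) = -4*5 = -20)
W(h, A) = -20
P = -160 (P = 8*(-20) + 0 = -160 + 0 = -160)
c(T) = -10
1/c(P) = 1/(-10) = -⅒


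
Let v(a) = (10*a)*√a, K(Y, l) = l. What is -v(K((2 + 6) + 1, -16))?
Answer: 640*I ≈ 640.0*I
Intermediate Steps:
v(a) = 10*a^(3/2)
-v(K((2 + 6) + 1, -16)) = -10*(-16)^(3/2) = -10*(-64*I) = -(-640)*I = 640*I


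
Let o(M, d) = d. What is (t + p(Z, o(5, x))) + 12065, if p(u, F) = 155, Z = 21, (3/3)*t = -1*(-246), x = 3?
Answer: 12466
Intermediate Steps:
t = 246 (t = -1*(-246) = 246)
(t + p(Z, o(5, x))) + 12065 = (246 + 155) + 12065 = 401 + 12065 = 12466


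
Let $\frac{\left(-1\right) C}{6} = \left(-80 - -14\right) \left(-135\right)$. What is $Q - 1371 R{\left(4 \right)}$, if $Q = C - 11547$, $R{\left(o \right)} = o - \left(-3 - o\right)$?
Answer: $-80088$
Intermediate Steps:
$C = -53460$ ($C = - 6 \left(-80 - -14\right) \left(-135\right) = - 6 \left(-80 + 14\right) \left(-135\right) = - 6 \left(\left(-66\right) \left(-135\right)\right) = \left(-6\right) 8910 = -53460$)
$R{\left(o \right)} = 3 + 2 o$ ($R{\left(o \right)} = o + \left(3 + o\right) = 3 + 2 o$)
$Q = -65007$ ($Q = -53460 - 11547 = -65007$)
$Q - 1371 R{\left(4 \right)} = -65007 - 1371 \left(3 + 2 \cdot 4\right) = -65007 - 1371 \left(3 + 8\right) = -65007 - 1371 \cdot 11 = -65007 - 15081 = -80088$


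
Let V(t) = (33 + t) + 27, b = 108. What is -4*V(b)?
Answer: -672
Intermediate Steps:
V(t) = 60 + t
-4*V(b) = -4*(60 + 108) = -4*168 = -672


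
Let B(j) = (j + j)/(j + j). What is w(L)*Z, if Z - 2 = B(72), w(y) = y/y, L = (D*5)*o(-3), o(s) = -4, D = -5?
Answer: 3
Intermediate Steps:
L = 100 (L = -5*5*(-4) = -25*(-4) = 100)
w(y) = 1
B(j) = 1 (B(j) = (2*j)/((2*j)) = (2*j)*(1/(2*j)) = 1)
Z = 3 (Z = 2 + 1 = 3)
w(L)*Z = 1*3 = 3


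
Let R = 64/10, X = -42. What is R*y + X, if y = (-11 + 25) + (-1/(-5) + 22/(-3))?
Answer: 146/75 ≈ 1.9467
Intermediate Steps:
R = 32/5 (R = 64*(⅒) = 32/5 ≈ 6.4000)
y = 103/15 (y = 14 + (-1*(-⅕) + 22*(-⅓)) = 14 + (⅕ - 22/3) = 14 - 107/15 = 103/15 ≈ 6.8667)
R*y + X = (32/5)*(103/15) - 42 = 3296/75 - 42 = 146/75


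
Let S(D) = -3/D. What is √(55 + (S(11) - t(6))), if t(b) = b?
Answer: 2*√1474/11 ≈ 6.9805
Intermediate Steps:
√(55 + (S(11) - t(6))) = √(55 + (-3/11 - 1*6)) = √(55 + (-3*1/11 - 6)) = √(55 + (-3/11 - 6)) = √(55 - 69/11) = √(536/11) = 2*√1474/11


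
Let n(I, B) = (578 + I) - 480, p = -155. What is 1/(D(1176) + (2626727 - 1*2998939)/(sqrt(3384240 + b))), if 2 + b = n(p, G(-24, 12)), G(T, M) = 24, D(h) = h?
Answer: 497474607/567712416214 + 93053*sqrt(3384181)/1135424832428 ≈ 0.0010270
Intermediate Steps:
n(I, B) = 98 + I
b = -59 (b = -2 + (98 - 155) = -2 - 57 = -59)
1/(D(1176) + (2626727 - 1*2998939)/(sqrt(3384240 + b))) = 1/(1176 + (2626727 - 1*2998939)/(sqrt(3384240 - 59))) = 1/(1176 + (2626727 - 2998939)/(sqrt(3384181))) = 1/(1176 - 372212*sqrt(3384181)/3384181)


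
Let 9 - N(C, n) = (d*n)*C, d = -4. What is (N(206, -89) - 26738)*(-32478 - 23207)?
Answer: 5572119525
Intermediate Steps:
N(C, n) = 9 + 4*C*n (N(C, n) = 9 - (-4*n)*C = 9 - (-4)*C*n = 9 + 4*C*n)
(N(206, -89) - 26738)*(-32478 - 23207) = ((9 + 4*206*(-89)) - 26738)*(-32478 - 23207) = ((9 - 73336) - 26738)*(-55685) = (-73327 - 26738)*(-55685) = -100065*(-55685) = 5572119525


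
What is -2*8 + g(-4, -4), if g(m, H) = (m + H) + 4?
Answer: -20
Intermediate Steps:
g(m, H) = 4 + H + m (g(m, H) = (H + m) + 4 = 4 + H + m)
-2*8 + g(-4, -4) = -2*8 + (4 - 4 - 4) = -16 - 4 = -20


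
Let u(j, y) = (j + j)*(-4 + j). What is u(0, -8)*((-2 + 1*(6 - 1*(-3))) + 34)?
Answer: 0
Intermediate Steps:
u(j, y) = 2*j*(-4 + j) (u(j, y) = (2*j)*(-4 + j) = 2*j*(-4 + j))
u(0, -8)*((-2 + 1*(6 - 1*(-3))) + 34) = (2*0*(-4 + 0))*((-2 + 1*(6 - 1*(-3))) + 34) = (2*0*(-4))*((-2 + 1*(6 + 3)) + 34) = 0*((-2 + 1*9) + 34) = 0*((-2 + 9) + 34) = 0*(7 + 34) = 0*41 = 0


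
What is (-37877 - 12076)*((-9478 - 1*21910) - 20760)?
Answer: 2604949044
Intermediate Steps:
(-37877 - 12076)*((-9478 - 1*21910) - 20760) = -49953*((-9478 - 21910) - 20760) = -49953*(-31388 - 20760) = -49953*(-52148) = 2604949044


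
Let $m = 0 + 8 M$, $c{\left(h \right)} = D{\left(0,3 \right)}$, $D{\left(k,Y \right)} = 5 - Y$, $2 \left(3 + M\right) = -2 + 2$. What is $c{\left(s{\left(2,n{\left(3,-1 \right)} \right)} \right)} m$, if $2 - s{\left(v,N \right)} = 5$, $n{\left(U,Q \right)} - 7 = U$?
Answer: $-48$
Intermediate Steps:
$M = -3$ ($M = -3 + \frac{-2 + 2}{2} = -3 + \frac{1}{2} \cdot 0 = -3 + 0 = -3$)
$n{\left(U,Q \right)} = 7 + U$
$s{\left(v,N \right)} = -3$ ($s{\left(v,N \right)} = 2 - 5 = -3$)
$c{\left(h \right)} = 2$ ($c{\left(h \right)} = 5 - 3 = 2$)
$m = -24$ ($m = 0 + 8 \left(-3\right) = 0 - 24 = -24$)
$c{\left(s{\left(2,n{\left(3,-1 \right)} \right)} \right)} m = 2 \left(-24\right) = -48$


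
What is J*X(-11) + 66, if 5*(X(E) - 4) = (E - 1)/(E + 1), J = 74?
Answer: 9494/25 ≈ 379.76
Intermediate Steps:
X(E) = 4 + (-1 + E)/(5*(1 + E)) (X(E) = 4 + ((E - 1)/(E + 1))/5 = 4 + ((-1 + E)/(1 + E))/5 = 4 + (-1 + E)/(5*(1 + E)))
J*X(-11) + 66 = 74*((19 + 21*(-11))/(5*(1 - 11))) + 66 = 74*((⅕)*(19 - 231)/(-10)) + 66 = 74*((⅕)*(-⅒)*(-212)) + 66 = 74*(106/25) + 66 = 7844/25 + 66 = 9494/25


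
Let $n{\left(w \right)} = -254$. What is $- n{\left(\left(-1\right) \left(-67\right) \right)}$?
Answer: $254$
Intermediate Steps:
$- n{\left(\left(-1\right) \left(-67\right) \right)} = \left(-1\right) \left(-254\right) = 254$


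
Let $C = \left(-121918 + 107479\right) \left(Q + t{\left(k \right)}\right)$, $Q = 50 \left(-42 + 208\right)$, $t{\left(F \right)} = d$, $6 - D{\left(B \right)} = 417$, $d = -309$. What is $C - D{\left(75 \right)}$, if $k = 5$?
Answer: $-115381638$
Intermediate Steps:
$D{\left(B \right)} = -411$ ($D{\left(B \right)} = 6 - 417 = -411$)
$t{\left(F \right)} = -309$
$Q = 8300$ ($Q = 50 \cdot 166 = 8300$)
$C = -115382049$ ($C = \left(-121918 + 107479\right) \left(8300 - 309\right) = \left(-14439\right) 7991 = -115382049$)
$C - D{\left(75 \right)} = -115382049 - -411 = -115382049 + 411 = -115381638$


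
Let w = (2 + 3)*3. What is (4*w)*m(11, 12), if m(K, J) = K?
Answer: 660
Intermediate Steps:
w = 15 (w = 5*3 = 15)
(4*w)*m(11, 12) = (4*15)*11 = 60*11 = 660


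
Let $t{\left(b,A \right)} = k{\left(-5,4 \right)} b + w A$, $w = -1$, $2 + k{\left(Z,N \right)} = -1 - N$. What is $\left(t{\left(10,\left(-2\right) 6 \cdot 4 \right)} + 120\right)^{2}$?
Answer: $9604$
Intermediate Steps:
$k{\left(Z,N \right)} = -3 - N$ ($k{\left(Z,N \right)} = -2 - \left(1 + N\right) = -3 - N$)
$t{\left(b,A \right)} = - A - 7 b$ ($t{\left(b,A \right)} = \left(-3 - 4\right) b - A = - 7 b - A = - A - 7 b$)
$\left(t{\left(10,\left(-2\right) 6 \cdot 4 \right)} + 120\right)^{2} = \left(\left(- \left(-2\right) 6 \cdot 4 - 70\right) + 120\right)^{2} = \left(\left(- \left(-12\right) 4 - 70\right) + 120\right)^{2} = \left(\left(\left(-1\right) \left(-48\right) - 70\right) + 120\right)^{2} = \left(\left(48 - 70\right) + 120\right)^{2} = \left(-22 + 120\right)^{2} = 98^{2} = 9604$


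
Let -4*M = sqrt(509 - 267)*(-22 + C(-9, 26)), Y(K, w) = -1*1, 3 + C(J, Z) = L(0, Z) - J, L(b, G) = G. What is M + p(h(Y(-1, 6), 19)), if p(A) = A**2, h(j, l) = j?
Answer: 1 - 55*sqrt(2)/2 ≈ -37.891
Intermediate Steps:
C(J, Z) = -3 + Z - J (C(J, Z) = -3 + (Z - J) = -3 + Z - J)
Y(K, w) = -1
M = -55*sqrt(2)/2 (M = -sqrt(509 - 267)*(-22 + (-3 + 26 - 1*(-9)))/4 = -sqrt(242)*(-22 + (-3 + 26 + 9))/4 = -11*sqrt(2)*(-22 + 32)/4 = -11*sqrt(2)*10/4 = -55*sqrt(2)/2 ≈ -38.891)
M + p(h(Y(-1, 6), 19)) = -55*sqrt(2)/2 + (-1)**2 = -55*sqrt(2)/2 + 1 = 1 - 55*sqrt(2)/2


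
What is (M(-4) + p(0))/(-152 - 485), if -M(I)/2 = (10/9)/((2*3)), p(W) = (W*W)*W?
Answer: 10/17199 ≈ 0.00058143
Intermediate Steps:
p(W) = W**3 (p(W) = W**2*W = W**3)
M(I) = -10/27 (M(I) = -2*10/9/(2*3) = -2*10*(1/9)/6 = -20/(9*6) = -2*5/27 = -10/27)
(M(-4) + p(0))/(-152 - 485) = (-10/27 + 0**3)/(-152 - 485) = (-10/27 + 0)/(-637) = -10/27*(-1/637) = 10/17199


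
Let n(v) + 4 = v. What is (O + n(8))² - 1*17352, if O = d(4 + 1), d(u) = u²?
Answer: -16511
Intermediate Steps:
n(v) = -4 + v
O = 25 (O = (4 + 1)² = 5² = 25)
(O + n(8))² - 1*17352 = (25 + (-4 + 8))² - 1*17352 = (25 + 4)² - 17352 = 29² - 17352 = 841 - 17352 = -16511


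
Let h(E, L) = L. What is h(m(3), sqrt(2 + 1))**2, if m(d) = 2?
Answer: 3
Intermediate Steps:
h(m(3), sqrt(2 + 1))**2 = (sqrt(2 + 1))**2 = (sqrt(3))**2 = 3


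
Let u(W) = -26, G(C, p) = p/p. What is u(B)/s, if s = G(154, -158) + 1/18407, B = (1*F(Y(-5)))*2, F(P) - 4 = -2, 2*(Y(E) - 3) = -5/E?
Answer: -18407/708 ≈ -25.999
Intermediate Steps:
Y(E) = 3 - 5/(2*E) (Y(E) = 3 + (-5/E)/2 = 3 - 5/(2*E))
F(P) = 2 (F(P) = 4 - 2 = 2)
G(C, p) = 1
B = 4 (B = (1*2)*2 = 2*2 = 4)
s = 18408/18407 (s = 1 + 1/18407 = 18408/18407 ≈ 1.0001)
u(B)/s = -26/18408/18407 = -26*18407/18408 = -18407/708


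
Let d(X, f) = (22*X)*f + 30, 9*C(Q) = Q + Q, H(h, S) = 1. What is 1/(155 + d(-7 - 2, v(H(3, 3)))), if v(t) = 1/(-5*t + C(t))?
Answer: 43/9737 ≈ 0.0044161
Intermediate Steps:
C(Q) = 2*Q/9 (C(Q) = (Q + Q)/9 = (2*Q)/9 = 2*Q/9)
v(t) = -9/(43*t) (v(t) = 1/(-5*t + 2*t/9) = 1/(-43*t/9) = -9/(43*t))
d(X, f) = 30 + 22*X*f (d(X, f) = 22*X*f + 30 = 30 + 22*X*f)
1/(155 + d(-7 - 2, v(H(3, 3)))) = 1/(155 + (30 + 22*(-7 - 2)*(-9/43/1))) = 1/(155 + (30 + 22*(-9)*(-9/43*1))) = 1/(155 + (30 + 22*(-9)*(-9/43))) = 1/(155 + (30 + 1782/43)) = 1/(155 + 3072/43) = 1/(9737/43) = 43/9737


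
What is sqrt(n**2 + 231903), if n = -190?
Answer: sqrt(268003) ≈ 517.69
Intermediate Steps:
sqrt(n**2 + 231903) = sqrt((-190)**2 + 231903) = sqrt(36100 + 231903) = sqrt(268003)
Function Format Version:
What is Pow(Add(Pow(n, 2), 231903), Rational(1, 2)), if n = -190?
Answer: Pow(268003, Rational(1, 2)) ≈ 517.69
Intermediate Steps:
Pow(Add(Pow(n, 2), 231903), Rational(1, 2)) = Pow(Add(Pow(-190, 2), 231903), Rational(1, 2)) = Pow(Add(36100, 231903), Rational(1, 2)) = Pow(268003, Rational(1, 2))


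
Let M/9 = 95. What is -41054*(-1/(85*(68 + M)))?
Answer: 3158/6035 ≈ 0.52328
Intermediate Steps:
M = 855 (M = 9*95 = 855)
-41054*(-1/(85*(68 + M))) = -41054*(-1/(85*(68 + 855))) = -41054/(923*(-85)) = -41054/(-78455) = -41054*(-1/78455) = 3158/6035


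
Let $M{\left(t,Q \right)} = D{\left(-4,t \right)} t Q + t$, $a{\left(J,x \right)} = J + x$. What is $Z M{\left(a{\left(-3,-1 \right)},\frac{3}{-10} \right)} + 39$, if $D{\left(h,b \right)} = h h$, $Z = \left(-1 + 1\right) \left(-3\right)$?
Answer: $39$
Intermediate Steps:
$Z = 0$ ($Z = 0 \left(-3\right) = 0$)
$D{\left(h,b \right)} = h^{2}$
$M{\left(t,Q \right)} = t + 16 Q t$ ($M{\left(t,Q \right)} = \left(-4\right)^{2} t Q + t = 16 t Q + t = 16 Q t + t = t + 16 Q t$)
$Z M{\left(a{\left(-3,-1 \right)},\frac{3}{-10} \right)} + 39 = 0 \left(-3 - 1\right) \left(1 + 16 \frac{3}{-10}\right) + 39 = 0 \left(- 4 \left(1 + 16 \cdot 3 \left(- \frac{1}{10}\right)\right)\right) + 39 = 0 \left(- 4 \left(1 + 16 \left(- \frac{3}{10}\right)\right)\right) + 39 = 0 \left(- 4 \left(1 - \frac{24}{5}\right)\right) + 39 = 0 \left(\left(-4\right) \left(- \frac{19}{5}\right)\right) + 39 = 0 \cdot \frac{76}{5} + 39 = 0 + 39 = 39$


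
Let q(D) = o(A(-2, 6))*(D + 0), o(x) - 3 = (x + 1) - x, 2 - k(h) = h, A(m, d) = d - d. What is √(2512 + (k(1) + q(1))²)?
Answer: √2537 ≈ 50.369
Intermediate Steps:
A(m, d) = 0
k(h) = 2 - h
o(x) = 4 (o(x) = 3 + ((x + 1) - x) = 3 + ((1 + x) - x) = 3 + 1 = 4)
q(D) = 4*D (q(D) = 4*(D + 0) = 4*D)
√(2512 + (k(1) + q(1))²) = √(2512 + ((2 - 1*1) + 4*1)²) = √(2512 + ((2 - 1) + 4)²) = √(2512 + (1 + 4)²) = √(2512 + 5²) = √(2512 + 25) = √2537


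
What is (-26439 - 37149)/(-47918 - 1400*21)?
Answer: 31794/38659 ≈ 0.82242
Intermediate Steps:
(-26439 - 37149)/(-47918 - 1400*21) = -63588/(-47918 - 29400) = -63588/(-77318) = -63588*(-1/77318) = 31794/38659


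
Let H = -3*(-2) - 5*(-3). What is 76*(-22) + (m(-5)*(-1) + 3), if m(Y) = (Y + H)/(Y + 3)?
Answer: -1661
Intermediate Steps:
H = 21 (H = 6 + 15 = 21)
m(Y) = (21 + Y)/(3 + Y) (m(Y) = (Y + 21)/(Y + 3) = (21 + Y)/(3 + Y))
76*(-22) + (m(-5)*(-1) + 3) = 76*(-22) + (((21 - 5)/(3 - 5))*(-1) + 3) = -1672 + ((16/(-2))*(-1) + 3) = -1672 + (-½*16*(-1) + 3) = -1672 + (-8*(-1) + 3) = -1672 + (8 + 3) = -1672 + 11 = -1661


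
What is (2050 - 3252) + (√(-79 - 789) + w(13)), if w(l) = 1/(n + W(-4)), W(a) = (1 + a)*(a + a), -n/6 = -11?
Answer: -108179/90 + 2*I*√217 ≈ -1202.0 + 29.462*I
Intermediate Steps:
n = 66 (n = -6*(-11) = 66)
W(a) = 2*a*(1 + a) (W(a) = (1 + a)*(2*a) = 2*a*(1 + a))
w(l) = 1/90 (w(l) = 1/(66 + 2*(-4)*(1 - 4)) = 1/(66 + 2*(-4)*(-3)) = 1/(66 + 24) = 1/90)
(2050 - 3252) + (√(-79 - 789) + w(13)) = (2050 - 3252) + (√(-79 - 789) + 1/90) = -1202 + (√(-868) + 1/90) = -1202 + (2*I*√217 + 1/90) = -1202 + (1/90 + 2*I*√217) = -108179/90 + 2*I*√217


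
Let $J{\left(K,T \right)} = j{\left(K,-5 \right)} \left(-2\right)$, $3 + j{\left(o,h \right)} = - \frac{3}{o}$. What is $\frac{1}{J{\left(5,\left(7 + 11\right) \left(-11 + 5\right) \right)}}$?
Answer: $\frac{5}{36} \approx 0.13889$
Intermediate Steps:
$j{\left(o,h \right)} = -3 - \frac{3}{o}$
$J{\left(K,T \right)} = 6 + \frac{6}{K}$ ($J{\left(K,T \right)} = \left(-3 - \frac{3}{K}\right) \left(-2\right) = 6 + \frac{6}{K}$)
$\frac{1}{J{\left(5,\left(7 + 11\right) \left(-11 + 5\right) \right)}} = \frac{1}{6 + \frac{6}{5}} = \frac{1}{\frac{36}{5}} = \frac{5}{36}$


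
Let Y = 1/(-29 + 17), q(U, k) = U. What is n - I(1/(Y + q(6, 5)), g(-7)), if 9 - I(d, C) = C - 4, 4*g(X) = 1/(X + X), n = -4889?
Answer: -274513/56 ≈ -4902.0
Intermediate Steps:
Y = -1/12 (Y = 1/(-12) = -1/12 ≈ -0.083333)
g(X) = 1/(8*X) (g(X) = 1/(4*(X + X)) = 1/(4*((2*X))) = (1/(2*X))/4 = 1/(8*X))
I(d, C) = 13 - C (I(d, C) = 9 - (C - 4) = 9 - (-4 + C) = 9 + (4 - C) = 13 - C)
n - I(1/(Y + q(6, 5)), g(-7)) = -4889 - (13 - 1/(8*(-7))) = -4889 - (13 - (-1)/(8*7)) = -4889 - (13 - 1*(-1/56)) = -4889 - (13 + 1/56) = -4889 - 1*729/56 = -4889 - 729/56 = -274513/56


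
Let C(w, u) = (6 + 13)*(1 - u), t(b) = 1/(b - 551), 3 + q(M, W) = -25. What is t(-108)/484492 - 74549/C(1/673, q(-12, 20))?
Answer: -23802021717723/175923405628 ≈ -135.30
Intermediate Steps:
q(M, W) = -28 (q(M, W) = -3 - 25 = -28)
t(b) = 1/(-551 + b)
C(w, u) = 19 - 19*u (C(w, u) = 19*(1 - u) = 19 - 19*u)
t(-108)/484492 - 74549/C(1/673, q(-12, 20)) = 1/(-551 - 108*484492) - 74549/(19 - 19*(-28)) = (1/484492)/(-659) - 74549/(19 + 532) = -1/659*1/484492 - 74549/551 = -1/319280228 - 74549*1/551 = -1/319280228 - 74549/551 = -23802021717723/175923405628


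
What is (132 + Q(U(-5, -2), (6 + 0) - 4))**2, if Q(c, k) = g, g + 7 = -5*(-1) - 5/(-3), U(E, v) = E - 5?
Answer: 156025/9 ≈ 17336.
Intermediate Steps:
U(E, v) = -5 + E
g = -1/3 (g = -7 + (-5*(-1) - 5/(-3)) = -7 + (5 - 5*(-1/3)) = -7 + (5 + 5/3) = -7 + 20/3 = -1/3 ≈ -0.33333)
Q(c, k) = -1/3
(132 + Q(U(-5, -2), (6 + 0) - 4))**2 = (132 - 1/3)**2 = (395/3)**2 = 156025/9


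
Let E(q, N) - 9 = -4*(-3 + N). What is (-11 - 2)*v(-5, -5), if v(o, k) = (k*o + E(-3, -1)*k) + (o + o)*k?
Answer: 650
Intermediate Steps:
E(q, N) = 21 - 4*N (E(q, N) = 9 - 4*(-3 + N) = 9 + (12 - 4*N) = 21 - 4*N)
v(o, k) = 25*k + 3*k*o (v(o, k) = (k*o + (21 - 4*(-1))*k) + (o + o)*k = (k*o + (21 + 4)*k) + (2*o)*k = (k*o + 25*k) + 2*k*o = (25*k + k*o) + 2*k*o = 25*k + 3*k*o)
(-11 - 2)*v(-5, -5) = (-11 - 2)*(-5*(25 + 3*(-5))) = -(-65)*(25 - 15) = -(-65)*10 = -13*(-50) = 650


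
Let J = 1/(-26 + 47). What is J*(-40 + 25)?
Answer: -5/7 ≈ -0.71429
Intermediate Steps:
J = 1/21 ≈ 0.047619
J*(-40 + 25) = (-40 + 25)/21 = (1/21)*(-15) = -5/7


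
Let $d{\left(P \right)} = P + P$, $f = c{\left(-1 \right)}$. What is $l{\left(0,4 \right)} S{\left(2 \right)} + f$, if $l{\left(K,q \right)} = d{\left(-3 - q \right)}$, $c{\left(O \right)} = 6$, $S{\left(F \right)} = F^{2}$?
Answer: $-50$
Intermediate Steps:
$f = 6$
$d{\left(P \right)} = 2 P$
$l{\left(K,q \right)} = -6 - 2 q$ ($l{\left(K,q \right)} = 2 \left(-3 - q\right) = -6 - 2 q$)
$l{\left(0,4 \right)} S{\left(2 \right)} + f = \left(-6 - 8\right) 2^{2} + 6 = \left(-6 - 8\right) 4 + 6 = \left(-14\right) 4 + 6 = -56 + 6 = -50$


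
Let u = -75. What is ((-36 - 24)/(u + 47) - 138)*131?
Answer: -124581/7 ≈ -17797.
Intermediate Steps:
((-36 - 24)/(u + 47) - 138)*131 = ((-36 - 24)/(-75 + 47) - 138)*131 = (-60/(-28) - 138)*131 = (-60*(-1/28) - 138)*131 = (15/7 - 138)*131 = -951/7*131 = -124581/7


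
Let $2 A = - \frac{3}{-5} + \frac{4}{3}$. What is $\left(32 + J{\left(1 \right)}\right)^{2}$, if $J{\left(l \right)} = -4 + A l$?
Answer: $\frac{755161}{900} \approx 839.07$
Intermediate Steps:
$A = \frac{29}{30}$ ($A = \frac{- \frac{3}{-5} + \frac{4}{3}}{2} = \frac{\left(-3\right) \left(- \frac{1}{5}\right) + 4 \cdot \frac{1}{3}}{2} = \frac{\frac{3}{5} + \frac{4}{3}}{2} = \frac{1}{2} \cdot \frac{29}{15} = \frac{29}{30} \approx 0.96667$)
$J{\left(l \right)} = -4 + \frac{29 l}{30}$
$\left(32 + J{\left(1 \right)}\right)^{2} = \left(32 + \left(-4 + \frac{29}{30} \cdot 1\right)\right)^{2} = \left(32 + \left(-4 + \frac{29}{30}\right)\right)^{2} = \left(32 - \frac{91}{30}\right)^{2} = \left(\frac{869}{30}\right)^{2} = \frac{755161}{900}$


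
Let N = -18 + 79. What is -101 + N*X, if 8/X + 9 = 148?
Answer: -13551/139 ≈ -97.489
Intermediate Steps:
X = 8/139 (X = 8/(-9 + 148) = 8/139 ≈ 0.057554)
N = 61
-101 + N*X = -101 + 61*(8/139) = -101 + 488/139 = -13551/139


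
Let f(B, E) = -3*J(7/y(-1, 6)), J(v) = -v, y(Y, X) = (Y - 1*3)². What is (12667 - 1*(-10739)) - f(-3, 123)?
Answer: 374475/16 ≈ 23405.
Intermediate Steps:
y(Y, X) = (-3 + Y)² (y(Y, X) = (Y - 3)² = (-3 + Y)²)
f(B, E) = 21/16 (f(B, E) = -(-3)*7/((-3 - 1)²) = -(-3)*7/((-4)²) = -(-3)*7/16 = -3*(-7/16) = 21/16)
(12667 - 1*(-10739)) - f(-3, 123) = (12667 - 1*(-10739)) - 1*21/16 = (12667 + 10739) - 21/16 = 23406 - 21/16 = 374475/16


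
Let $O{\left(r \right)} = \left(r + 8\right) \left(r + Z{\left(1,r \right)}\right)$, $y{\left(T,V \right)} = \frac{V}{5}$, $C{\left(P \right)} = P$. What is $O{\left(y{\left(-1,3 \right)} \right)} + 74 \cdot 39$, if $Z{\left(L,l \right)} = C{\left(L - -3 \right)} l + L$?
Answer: $\frac{14602}{5} \approx 2920.4$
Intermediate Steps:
$Z{\left(L,l \right)} = L + l \left(3 + L\right)$ ($Z{\left(L,l \right)} = \left(L - -3\right) l + L = \left(L + 3\right) l + L = \left(3 + L\right) l + L = l \left(3 + L\right) + L = L + l \left(3 + L\right)$)
$y{\left(T,V \right)} = \frac{V}{5}$ ($y{\left(T,V \right)} = V \frac{1}{5} = \frac{V}{5}$)
$O{\left(r \right)} = \left(1 + 5 r\right) \left(8 + r\right)$ ($O{\left(r \right)} = \left(r + 8\right) \left(r + \left(1 + r \left(3 + 1\right)\right)\right) = \left(8 + r\right) \left(r + \left(1 + r 4\right)\right) = \left(8 + r\right) \left(r + \left(1 + 4 r\right)\right) = \left(8 + r\right) \left(1 + 5 r\right) = \left(1 + 5 r\right) \left(8 + r\right)$)
$O{\left(y{\left(-1,3 \right)} \right)} + 74 \cdot 39 = \left(8 + 5 \left(\frac{1}{5} \cdot 3\right)^{2} + 41 \cdot \frac{1}{5} \cdot 3\right) + 74 \cdot 39 = \left(8 + 5 \left(\frac{3}{5}\right)^{2} + 41 \cdot \frac{3}{5}\right) + 2886 = \left(8 + 5 \cdot \frac{9}{25} + \frac{123}{5}\right) + 2886 = \left(8 + \frac{9}{5} + \frac{123}{5}\right) + 2886 = \frac{172}{5} + 2886 = \frac{14602}{5}$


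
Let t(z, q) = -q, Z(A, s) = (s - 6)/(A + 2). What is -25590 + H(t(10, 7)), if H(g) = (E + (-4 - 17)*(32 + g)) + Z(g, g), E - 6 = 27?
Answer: -130397/5 ≈ -26079.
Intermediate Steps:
E = 33 (E = 6 + 27 = 33)
Z(A, s) = (-6 + s)/(2 + A)
H(g) = -639 - 21*g + (-6 + g)/(2 + g) (H(g) = (33 + (-4 - 17)*(32 + g)) + (-6 + g)/(2 + g) = (33 - 21*(32 + g)) + (-6 + g)/(2 + g) = (33 + (-672 - 21*g)) + (-6 + g)/(2 + g) = (-639 - 21*g) + (-6 + g)/(2 + g) = -639 - 21*g + (-6 + g)/(2 + g))
-25590 + H(t(10, 7)) = -25590 + (-1284 - (-680)*7 - 21*(-1*7)²)/(2 - 1*7) = -25590 + (-1284 - 680*(-7) - 21*(-7)²)/(2 - 7) = -25590 + (-1284 + 4760 - 21*49)/(-5) = -25590 - (-1284 + 4760 - 1029)/5 = -25590 - ⅕*2447 = -25590 - 2447/5 = -130397/5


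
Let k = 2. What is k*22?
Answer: 44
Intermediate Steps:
k*22 = 2*22 = 44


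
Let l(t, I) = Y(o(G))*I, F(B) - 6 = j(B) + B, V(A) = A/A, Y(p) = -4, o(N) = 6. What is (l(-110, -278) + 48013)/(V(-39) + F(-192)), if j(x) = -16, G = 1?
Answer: -16375/67 ≈ -244.40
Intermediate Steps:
V(A) = 1
F(B) = -10 + B (F(B) = 6 + (-16 + B) = -10 + B)
l(t, I) = -4*I
(l(-110, -278) + 48013)/(V(-39) + F(-192)) = (-4*(-278) + 48013)/(1 + (-10 - 192)) = (1112 + 48013)/(1 - 202) = 49125/(-201) = 49125*(-1/201) = -16375/67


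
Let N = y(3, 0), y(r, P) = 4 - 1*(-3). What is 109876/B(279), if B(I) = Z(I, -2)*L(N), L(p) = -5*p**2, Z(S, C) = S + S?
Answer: -54938/68355 ≈ -0.80372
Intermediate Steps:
y(r, P) = 7 (y(r, P) = 4 + 3 = 7)
N = 7
Z(S, C) = 2*S
B(I) = -490*I (B(I) = (2*I)*(-5*7**2) = (2*I)*(-5*49) = (2*I)*(-245) = -490*I)
109876/B(279) = 109876/((-490*279)) = 109876/(-136710) = 109876*(-1/136710) = -54938/68355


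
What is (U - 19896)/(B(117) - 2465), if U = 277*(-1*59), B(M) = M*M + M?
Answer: -36239/11341 ≈ -3.1954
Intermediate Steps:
B(M) = M + M**2 (B(M) = M**2 + M = M + M**2)
U = -16343 (U = 277*(-59) = -16343)
(U - 19896)/(B(117) - 2465) = (-16343 - 19896)/(117*(1 + 117) - 2465) = -36239/(117*118 - 2465) = -36239/(13806 - 2465) = -36239/11341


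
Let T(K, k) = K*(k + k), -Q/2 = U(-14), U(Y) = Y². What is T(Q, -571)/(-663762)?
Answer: -223832/331881 ≈ -0.67443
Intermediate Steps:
Q = -392 (Q = -2*(-14)² = -2*196 = -392)
T(K, k) = 2*K*k (T(K, k) = K*(2*k) = 2*K*k)
T(Q, -571)/(-663762) = (2*(-392)*(-571))/(-663762) = 447664*(-1/663762) = -223832/331881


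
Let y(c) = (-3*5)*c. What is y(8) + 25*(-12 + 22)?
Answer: 130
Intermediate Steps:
y(c) = -15*c
y(8) + 25*(-12 + 22) = -15*8 + 25*(-12 + 22) = -120 + 25*10 = -120 + 250 = 130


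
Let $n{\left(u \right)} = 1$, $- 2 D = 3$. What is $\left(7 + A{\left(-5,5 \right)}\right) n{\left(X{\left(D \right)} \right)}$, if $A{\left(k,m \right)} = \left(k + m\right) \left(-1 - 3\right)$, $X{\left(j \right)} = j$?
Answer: $7$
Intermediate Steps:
$D = - \frac{3}{2}$ ($D = \left(- \frac{1}{2}\right) 3 = - \frac{3}{2} \approx -1.5$)
$A{\left(k,m \right)} = - 4 k - 4 m$ ($A{\left(k,m \right)} = \left(k + m\right) \left(-4\right) = - 4 k - 4 m$)
$\left(7 + A{\left(-5,5 \right)}\right) n{\left(X{\left(D \right)} \right)} = \left(7 - 0\right) 1 = \left(7 + \left(20 - 20\right)\right) 1 = \left(7 + 0\right) 1 = 7 \cdot 1 = 7$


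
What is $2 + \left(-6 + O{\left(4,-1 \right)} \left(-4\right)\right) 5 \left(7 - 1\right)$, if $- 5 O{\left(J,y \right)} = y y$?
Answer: $-154$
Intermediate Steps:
$O{\left(J,y \right)} = - \frac{y^{2}}{5}$ ($O{\left(J,y \right)} = - \frac{y y}{5} = - \frac{y^{2}}{5}$)
$2 + \left(-6 + O{\left(4,-1 \right)} \left(-4\right)\right) 5 \left(7 - 1\right) = 2 + \left(-6 + - \frac{\left(-1\right)^{2}}{5} \left(-4\right)\right) 5 \left(7 - 1\right) = 2 + \left(-6 + \left(- \frac{1}{5}\right) 1 \left(-4\right)\right) 5 \cdot 6 = 2 + \left(-6 - - \frac{4}{5}\right) 30 = 2 + \left(-6 + \frac{4}{5}\right) 30 = 2 - 156 = -154$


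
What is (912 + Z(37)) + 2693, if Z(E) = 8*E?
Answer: 3901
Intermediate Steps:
(912 + Z(37)) + 2693 = (912 + 8*37) + 2693 = (912 + 296) + 2693 = 1208 + 2693 = 3901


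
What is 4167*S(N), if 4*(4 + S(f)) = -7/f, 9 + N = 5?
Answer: -237519/16 ≈ -14845.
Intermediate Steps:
N = -4 (N = -9 + 5 = -4)
S(f) = -4 - 7/(4*f) (S(f) = -4 + (-7/f)/4 = -4 - 7/(4*f))
4167*S(N) = 4167*(-4 - 7/4/(-4)) = 4167*(-4 - 7/4*(-1/4)) = 4167*(-4 + 7/16) = 4167*(-57/16) = -237519/16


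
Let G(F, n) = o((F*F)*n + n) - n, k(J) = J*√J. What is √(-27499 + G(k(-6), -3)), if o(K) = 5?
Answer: I*√27491 ≈ 165.8*I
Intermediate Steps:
k(J) = J^(3/2)
G(F, n) = 5 - n
√(-27499 + G(k(-6), -3)) = √(-27499 + (5 - 1*(-3))) = √(-27499 + (5 + 3)) = √(-27499 + 8) = √(-27491) = I*√27491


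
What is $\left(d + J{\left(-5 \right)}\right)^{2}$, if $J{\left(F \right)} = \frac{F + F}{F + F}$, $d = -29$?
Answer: $784$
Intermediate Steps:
$J{\left(F \right)} = 1$ ($J{\left(F \right)} = \frac{2 F}{2 F} = 2 F \frac{1}{2 F} = 1$)
$\left(d + J{\left(-5 \right)}\right)^{2} = \left(-29 + 1\right)^{2} = \left(-28\right)^{2} = 784$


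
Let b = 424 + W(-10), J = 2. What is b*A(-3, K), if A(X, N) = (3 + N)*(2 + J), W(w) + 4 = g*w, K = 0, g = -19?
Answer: 7320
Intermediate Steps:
W(w) = -4 - 19*w
b = 610 (b = 424 + (-4 - 19*(-10)) = 424 + (-4 + 190) = 424 + 186 = 610)
A(X, N) = 12 + 4*N (A(X, N) = (3 + N)*(2 + 2) = (3 + N)*4 = 12 + 4*N)
b*A(-3, K) = 610*(12 + 4*0) = 610*(12 + 0) = 610*12 = 7320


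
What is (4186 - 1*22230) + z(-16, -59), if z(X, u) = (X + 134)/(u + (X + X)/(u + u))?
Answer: -62529422/3465 ≈ -18046.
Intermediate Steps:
z(X, u) = (134 + X)/(u + X/u) (z(X, u) = (134 + X)/(u + (2*X)/((2*u))) = (134 + X)/(u + (2*X)*(1/(2*u))) = (134 + X)/(u + X/u))
(4186 - 1*22230) + z(-16, -59) = (4186 - 1*22230) - 59*(134 - 16)/(-16 + (-59)²) = (4186 - 22230) - 59*118/(-16 + 3481) = -18044 - 59*118/3465 = -18044 - 59*1/3465*118 = -18044 - 6962/3465 = -62529422/3465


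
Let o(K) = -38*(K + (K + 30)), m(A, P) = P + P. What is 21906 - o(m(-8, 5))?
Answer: 23806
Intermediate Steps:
m(A, P) = 2*P
o(K) = -1140 - 76*K (o(K) = -38*(K + (30 + K)) = -38*(30 + 2*K) = -1140 - 76*K)
21906 - o(m(-8, 5)) = 21906 - (-1140 - 152*5) = 21906 - (-1140 - 76*10) = 21906 - (-1140 - 760) = 21906 - 1*(-1900) = 21906 + 1900 = 23806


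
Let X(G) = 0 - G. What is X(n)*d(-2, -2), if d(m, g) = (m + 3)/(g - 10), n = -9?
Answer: -3/4 ≈ -0.75000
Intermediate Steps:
d(m, g) = (3 + m)/(-10 + g)
X(G) = -G
X(n)*d(-2, -2) = (-1*(-9))*((3 - 2)/(-10 - 2)) = 9*(1/(-12)) = 9*(-1/12*1) = 9*(-1/12) = -3/4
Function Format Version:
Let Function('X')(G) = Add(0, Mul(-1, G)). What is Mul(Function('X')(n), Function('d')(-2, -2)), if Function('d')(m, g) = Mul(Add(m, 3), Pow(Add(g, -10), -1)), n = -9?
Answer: Rational(-3, 4) ≈ -0.75000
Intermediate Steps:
Function('d')(m, g) = Mul(Pow(Add(-10, g), -1), Add(3, m)) (Function('d')(m, g) = Mul(Add(3, m), Pow(Add(-10, g), -1)) = Mul(Pow(Add(-10, g), -1), Add(3, m)))
Function('X')(G) = Mul(-1, G)
Mul(Function('X')(n), Function('d')(-2, -2)) = Mul(Mul(-1, -9), Mul(Pow(Add(-10, -2), -1), Add(3, -2))) = Mul(9, Mul(Pow(-12, -1), 1)) = Mul(9, Mul(Rational(-1, 12), 1)) = Mul(9, Rational(-1, 12)) = Rational(-3, 4)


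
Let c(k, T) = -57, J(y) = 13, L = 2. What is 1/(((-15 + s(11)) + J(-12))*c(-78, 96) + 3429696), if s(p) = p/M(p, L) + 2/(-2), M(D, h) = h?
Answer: 2/6859107 ≈ 2.9158e-7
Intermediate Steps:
s(p) = -1 + p/2 (s(p) = p/2 + 2/(-2) = p*(½) + 2*(-½) = p/2 - 1 = -1 + p/2)
1/(((-15 + s(11)) + J(-12))*c(-78, 96) + 3429696) = 1/(((-15 + (-1 + (½)*11)) + 13)*(-57) + 3429696) = 1/(((-15 + (-1 + 11/2)) + 13)*(-57) + 3429696) = 1/(((-15 + 9/2) + 13)*(-57) + 3429696) = 1/((-21/2 + 13)*(-57) + 3429696) = 1/((5/2)*(-57) + 3429696) = 1/(-285/2 + 3429696) = 1/(6859107/2) = 2/6859107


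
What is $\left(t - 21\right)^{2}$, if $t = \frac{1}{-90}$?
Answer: $\frac{3575881}{8100} \approx 441.47$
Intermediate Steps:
$t = - \frac{1}{90} \approx -0.011111$
$\left(t - 21\right)^{2} = \left(- \frac{1}{90} - 21\right)^{2} = \left(- \frac{1891}{90}\right)^{2} = \frac{3575881}{8100}$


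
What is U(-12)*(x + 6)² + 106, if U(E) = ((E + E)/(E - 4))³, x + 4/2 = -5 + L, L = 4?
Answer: 1091/8 ≈ 136.38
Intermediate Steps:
x = -3 (x = -2 + (-5 + 4) = -2 - 1 = -3)
U(E) = 8*E³/(-4 + E)³ (U(E) = ((2*E)/(-4 + E))³ = (2*E/(-4 + E))³ = 8*E³/(-4 + E)³)
U(-12)*(x + 6)² + 106 = (8*(-12)³/(-4 - 12)³)*(-3 + 6)² + 106 = (8*(-1728)/(-16)³)*3² + 106 = (8*(-1728)*(-1/4096))*9 + 106 = (27/8)*9 + 106 = 243/8 + 106 = 1091/8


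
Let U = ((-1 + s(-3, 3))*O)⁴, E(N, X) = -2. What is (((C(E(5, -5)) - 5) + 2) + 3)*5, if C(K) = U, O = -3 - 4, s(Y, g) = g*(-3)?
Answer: 120050000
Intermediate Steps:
s(Y, g) = -3*g
O = -7
U = 24010000 (U = ((-1 - 3*3)*(-7))⁴ = ((-1 - 9)*(-7))⁴ = (-10*(-7))⁴ = 70⁴ = 24010000)
C(K) = 24010000
(((C(E(5, -5)) - 5) + 2) + 3)*5 = (((24010000 - 5) + 2) + 3)*5 = ((24009995 + 2) + 3)*5 = (24009997 + 3)*5 = 24010000*5 = 120050000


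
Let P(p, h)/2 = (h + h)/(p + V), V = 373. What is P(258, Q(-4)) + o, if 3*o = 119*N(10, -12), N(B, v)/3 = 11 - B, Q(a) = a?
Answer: 75073/631 ≈ 118.97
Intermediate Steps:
N(B, v) = 33 - 3*B (N(B, v) = 3*(11 - B) = 33 - 3*B)
P(p, h) = 4*h/(373 + p) (P(p, h) = 2*((h + h)/(p + 373)) = 2*((2*h)/(373 + p)) = 2*(2*h/(373 + p)) = 4*h/(373 + p))
o = 119 (o = (119*(33 - 3*10))/3 = (119*(33 - 30))/3 = (119*3)/3 = (⅓)*357 = 119)
P(258, Q(-4)) + o = 4*(-4)/(373 + 258) + 119 = 4*(-4)/631 + 119 = 4*(-4)*(1/631) + 119 = -16/631 + 119 = 75073/631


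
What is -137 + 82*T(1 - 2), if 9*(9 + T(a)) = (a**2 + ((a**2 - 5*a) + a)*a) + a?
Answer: -8285/9 ≈ -920.56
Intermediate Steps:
T(a) = -9 + a/9 + a**2/9 + a*(a**2 - 4*a)/9 (T(a) = -9 + ((a**2 + ((a**2 - 5*a) + a)*a) + a)/9 = -9 + ((a**2 + (a**2 - 4*a)*a) + a)/9 = -9 + ((a**2 + a*(a**2 - 4*a)) + a)/9 = -9 + (a + a**2 + a*(a**2 - 4*a))/9 = -9 + (a/9 + a**2/9 + a*(a**2 - 4*a)/9) = -9 + a/9 + a**2/9 + a*(a**2 - 4*a)/9)
-137 + 82*T(1 - 2) = -137 + 82*(-9 - (1 - 2)**2/3 + (1 - 2)/9 + (1 - 2)**3/9) = -137 + 82*(-9 - 1/3*(-1)**2 + (1/9)*(-1) + (1/9)*(-1)**3) = -137 + 82*(-9 - 1/3*1 - 1/9 + (1/9)*(-1)) = -137 + 82*(-9 - 1/3 - 1/9 - 1/9) = -137 + 82*(-86/9) = -137 - 7052/9 = -8285/9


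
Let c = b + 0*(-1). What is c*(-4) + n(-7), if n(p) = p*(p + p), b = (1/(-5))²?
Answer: 2446/25 ≈ 97.840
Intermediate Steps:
b = 1/25 (b = (-⅕)² = 1/25 ≈ 0.040000)
n(p) = 2*p² (n(p) = p*(2*p) = 2*p²)
c = 1/25 (c = 1/25 + 0*(-1) = 1/25 + 0 = 1/25 ≈ 0.040000)
c*(-4) + n(-7) = (1/25)*(-4) + 2*(-7)² = -4/25 + 2*49 = -4/25 + 98 = 2446/25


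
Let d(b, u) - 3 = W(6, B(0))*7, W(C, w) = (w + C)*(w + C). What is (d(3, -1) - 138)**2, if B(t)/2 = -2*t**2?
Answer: 13689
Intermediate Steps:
B(t) = -4*t**2 (B(t) = 2*(-2*t**2) = -4*t**2)
W(C, w) = (C + w)**2 (W(C, w) = (C + w)*(C + w) = (C + w)**2)
d(b, u) = 255 (d(b, u) = 3 + (6 - 4*0**2)**2*7 = 3 + (6 - 4*0)**2*7 = 3 + (6 + 0)**2*7 = 3 + 6**2*7 = 3 + 36*7 = 3 + 252 = 255)
(d(3, -1) - 138)**2 = (255 - 138)**2 = 117**2 = 13689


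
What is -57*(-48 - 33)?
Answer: 4617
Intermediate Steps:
-57*(-48 - 33) = -57*(-81) = 4617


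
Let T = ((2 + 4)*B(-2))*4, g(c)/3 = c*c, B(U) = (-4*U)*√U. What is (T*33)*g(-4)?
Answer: 304128*I*√2 ≈ 4.301e+5*I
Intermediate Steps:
B(U) = -4*U^(3/2)
g(c) = 3*c² (g(c) = 3*(c*c) = 3*c²)
T = 192*I*√2 (T = ((2 + 4)*(-(-8)*I*√2))*4 = (6*(-(-8)*I*√2))*4 = (6*(8*I*√2))*4 = (48*I*√2)*4 = 192*I*√2 ≈ 271.53*I)
(T*33)*g(-4) = ((192*I*√2)*33)*(3*(-4)²) = (6336*I*√2)*(3*16) = (6336*I*√2)*48 = 304128*I*√2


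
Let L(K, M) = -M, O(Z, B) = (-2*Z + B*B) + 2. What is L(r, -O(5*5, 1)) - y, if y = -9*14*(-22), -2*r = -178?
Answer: -2819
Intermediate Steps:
r = 89 (r = -½*(-178) = 89)
O(Z, B) = 2 + B² - 2*Z (O(Z, B) = (-2*Z + B²) + 2 = (B² - 2*Z) + 2 = 2 + B² - 2*Z)
y = 2772 (y = -126*(-22) = 2772)
L(r, -O(5*5, 1)) - y = -(-1)*(2 + 1² - 10*5) - 1*2772 = -(-1)*(2 + 1 - 2*25) - 2772 = -(-1)*(2 + 1 - 50) - 2772 = -(-1)*(-47) - 2772 = -1*47 - 2772 = -47 - 2772 = -2819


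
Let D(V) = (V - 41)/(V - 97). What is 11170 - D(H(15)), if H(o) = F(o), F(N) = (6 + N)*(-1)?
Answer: 658999/59 ≈ 11169.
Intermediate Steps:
F(N) = -6 - N
H(o) = -6 - o
D(V) = (-41 + V)/(-97 + V)
11170 - D(H(15)) = 11170 - (-41 + (-6 - 1*15))/(-97 + (-6 - 1*15)) = 11170 - (-41 + (-6 - 15))/(-97 + (-6 - 15)) = 11170 - (-41 - 21)/(-97 - 21) = 11170 - (-62)/(-118) = 11170 - (-1)*(-62)/118 = 11170 - 1*31/59 = 11170 - 31/59 = 658999/59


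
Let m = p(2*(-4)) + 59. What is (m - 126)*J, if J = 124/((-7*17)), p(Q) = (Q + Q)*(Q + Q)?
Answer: -3348/17 ≈ -196.94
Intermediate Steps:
p(Q) = 4*Q**2 (p(Q) = (2*Q)*(2*Q) = 4*Q**2)
J = -124/119 (J = 124/(-119) = 124*(-1/119) = -124/119 ≈ -1.0420)
m = 315 (m = 4*(2*(-4))**2 + 59 = 4*(-8)**2 + 59 = 4*64 + 59 = 256 + 59 = 315)
(m - 126)*J = (315 - 126)*(-124/119) = 189*(-124/119) = -3348/17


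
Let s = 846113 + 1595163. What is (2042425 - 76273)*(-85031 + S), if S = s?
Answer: 4632735819240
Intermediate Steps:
s = 2441276
S = 2441276
(2042425 - 76273)*(-85031 + S) = (2042425 - 76273)*(-85031 + 2441276) = 1966152*2356245 = 4632735819240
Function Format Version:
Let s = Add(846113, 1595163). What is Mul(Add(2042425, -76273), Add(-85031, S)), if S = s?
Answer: 4632735819240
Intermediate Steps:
s = 2441276
S = 2441276
Mul(Add(2042425, -76273), Add(-85031, S)) = Mul(Add(2042425, -76273), Add(-85031, 2441276)) = Mul(1966152, 2356245) = 4632735819240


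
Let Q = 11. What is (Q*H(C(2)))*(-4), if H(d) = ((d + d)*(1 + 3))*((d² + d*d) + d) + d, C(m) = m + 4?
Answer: -165000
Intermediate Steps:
C(m) = 4 + m
H(d) = d + 8*d*(d + 2*d²) (H(d) = ((2*d)*4)*((d² + d²) + d) + d = (8*d)*(2*d² + d) + d = (8*d)*(d + 2*d²) + d = 8*d*(d + 2*d²) + d = d + 8*d*(d + 2*d²))
(Q*H(C(2)))*(-4) = (11*((4 + 2)*(1 + 8*(4 + 2) + 16*(4 + 2)²)))*(-4) = (11*(6*(1 + 8*6 + 16*6²)))*(-4) = (11*(6*(1 + 48 + 16*36)))*(-4) = (11*(6*(1 + 48 + 576)))*(-4) = (11*(6*625))*(-4) = (11*3750)*(-4) = 41250*(-4) = -165000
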